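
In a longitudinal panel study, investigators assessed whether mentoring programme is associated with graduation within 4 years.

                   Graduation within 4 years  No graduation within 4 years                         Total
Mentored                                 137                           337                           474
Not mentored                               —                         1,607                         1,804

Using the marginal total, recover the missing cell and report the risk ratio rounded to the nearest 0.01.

The missing cell is in the unexposed row: 1804 − 1607 = 197.
So a = 137, b = 337, c = 197, d = 1607.
RR = [a/(a+b)] / [c/(c+d)] = (137/474) / (197/1804) = 0.28903/0.10920 = 2.64675

2.65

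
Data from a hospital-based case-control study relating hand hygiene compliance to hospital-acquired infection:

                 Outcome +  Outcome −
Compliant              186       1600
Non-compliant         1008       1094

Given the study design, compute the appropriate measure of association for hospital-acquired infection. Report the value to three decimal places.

Cells: a = 186, b = 1600, c = 1008, d = 1094.
This is a hospital-based case-control study: participants were sampled on outcome status, so risks in the source population cannot be estimated directly — relative risk is not valid here. The odds ratio is the appropriate measure.
OR = (a·d)/(b·c) = (186 × 1094) / (1600 × 1008) = 203484 / 1612800 = 0.12617

0.126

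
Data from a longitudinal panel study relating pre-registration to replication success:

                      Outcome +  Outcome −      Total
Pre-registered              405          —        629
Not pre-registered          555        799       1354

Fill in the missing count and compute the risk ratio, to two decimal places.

The missing cell is in the exposed row: 629 − 405 = 224.
So a = 405, b = 224, c = 555, d = 799.
RR = [a/(a+b)] / [c/(c+d)] = (405/629) / (555/1354) = 0.64388/0.40990 = 1.57083

1.57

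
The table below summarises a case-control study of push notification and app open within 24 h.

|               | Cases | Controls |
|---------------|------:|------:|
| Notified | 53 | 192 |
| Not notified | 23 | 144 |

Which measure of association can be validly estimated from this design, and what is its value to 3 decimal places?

1.728

Cells: a = 53, b = 192, c = 23, d = 144.
This is a case-control study: participants were sampled on outcome status, so risks in the source population cannot be estimated directly — relative risk is not valid here. The odds ratio is the appropriate measure.
OR = (a·d)/(b·c) = (53 × 144) / (192 × 23) = 7632 / 4416 = 1.72826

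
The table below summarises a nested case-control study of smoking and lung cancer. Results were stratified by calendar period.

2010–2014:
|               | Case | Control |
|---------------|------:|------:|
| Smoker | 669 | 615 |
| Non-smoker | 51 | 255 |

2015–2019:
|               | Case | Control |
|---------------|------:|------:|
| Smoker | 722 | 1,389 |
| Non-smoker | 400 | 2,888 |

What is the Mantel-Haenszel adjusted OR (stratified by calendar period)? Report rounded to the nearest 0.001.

OR_MH = Σ(aᵢdᵢ/nᵢ) / Σ(bᵢcᵢ/nᵢ), where nᵢ is the stratum total.
Stratum 1 (2010–2014): n = 1590; a·d/n = 669·255/1590 = 107.2925; b·c/n = 615·51/1590 = 19.7264
Stratum 2 (2015–2019): n = 5399; a·d/n = 722·2888/5399 = 386.2078; b·c/n = 1389·400/5399 = 102.9079
OR_MH = (107.2925 + 386.2078) / (19.7264 + 102.9079) = 493.5003 / 122.6344 = 4.02416

4.024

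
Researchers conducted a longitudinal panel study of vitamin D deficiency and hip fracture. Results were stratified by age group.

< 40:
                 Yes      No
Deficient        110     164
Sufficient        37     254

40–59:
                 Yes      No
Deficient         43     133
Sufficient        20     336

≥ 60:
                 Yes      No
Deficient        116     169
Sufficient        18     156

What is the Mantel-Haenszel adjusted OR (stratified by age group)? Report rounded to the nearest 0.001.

OR_MH = Σ(aᵢdᵢ/nᵢ) / Σ(bᵢcᵢ/nᵢ), where nᵢ is the stratum total.
Stratum 1 (< 40): n = 565; a·d/n = 110·254/565 = 49.4513; b·c/n = 164·37/565 = 10.7398
Stratum 2 (40–59): n = 532; a·d/n = 43·336/532 = 27.1579; b·c/n = 133·20/532 = 5.0000
Stratum 3 (≥ 60): n = 459; a·d/n = 116·156/459 = 39.4248; b·c/n = 169·18/459 = 6.6275
OR_MH = (49.4513 + 27.1579 + 39.4248) / (10.7398 + 5.0000 + 6.6275) = 116.0341 / 22.3673 = 5.18767

5.188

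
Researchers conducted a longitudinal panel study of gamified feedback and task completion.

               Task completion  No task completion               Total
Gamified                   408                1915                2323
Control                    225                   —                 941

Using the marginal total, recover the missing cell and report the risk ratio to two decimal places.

0.73

The missing cell is in the unexposed row: 941 − 225 = 716.
So a = 408, b = 1915, c = 225, d = 716.
RR = [a/(a+b)] / [c/(c+d)] = (408/2323) / (225/941) = 0.17563/0.23911 = 0.73454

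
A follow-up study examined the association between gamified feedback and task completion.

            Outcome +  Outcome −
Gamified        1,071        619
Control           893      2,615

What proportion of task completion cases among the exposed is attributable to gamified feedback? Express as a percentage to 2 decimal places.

59.83

Cells: a = 1071, b = 619, c = 893, d = 2615.
Risk in exposed = 1071/1690 = 0.63373; risk in unexposed = 893/3508 = 0.25456.
RR = 0.63373/0.25456 = 2.48949
AR% = (RR − 1)/RR × 100 = (2.48949 − 1)/2.48949 × 100 = 59.8312%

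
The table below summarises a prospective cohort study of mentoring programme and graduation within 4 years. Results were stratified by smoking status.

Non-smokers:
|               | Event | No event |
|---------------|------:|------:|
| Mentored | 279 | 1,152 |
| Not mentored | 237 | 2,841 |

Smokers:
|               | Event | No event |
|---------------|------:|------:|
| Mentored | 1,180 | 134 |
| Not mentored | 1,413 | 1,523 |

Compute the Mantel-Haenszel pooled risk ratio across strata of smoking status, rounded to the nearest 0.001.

RR_MH = Σ(aᵢ·n₀ᵢ/nᵢ) / Σ(cᵢ·n₁ᵢ/nᵢ), with n₁ᵢ = aᵢ+bᵢ (exposed), n₀ᵢ = cᵢ+dᵢ (unexposed), nᵢ = n₁ᵢ+n₀ᵢ.
Stratum 1 (Non-smokers): n₁ = 1431, n₀ = 3078, n = 4509; a·n₀/n = 279·3078/4509 = 190.4551; c·n₁/n = 237·1431/4509 = 75.2156
Stratum 2 (Smokers): n₁ = 1314, n₀ = 2936, n = 4250; a·n₀/n = 1180·2936/4250 = 815.1718; c·n₁/n = 1413·1314/4250 = 436.8664
RR_MH = (190.4551 + 815.1718) / (75.2156 + 436.8664) = 1005.6269 / 512.0819 = 1.96380

1.964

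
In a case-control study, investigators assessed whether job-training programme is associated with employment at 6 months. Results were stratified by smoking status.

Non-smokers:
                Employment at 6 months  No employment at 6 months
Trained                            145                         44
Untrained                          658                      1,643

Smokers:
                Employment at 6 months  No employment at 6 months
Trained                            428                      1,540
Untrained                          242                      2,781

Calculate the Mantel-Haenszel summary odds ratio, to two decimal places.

OR_MH = Σ(aᵢdᵢ/nᵢ) / Σ(bᵢcᵢ/nᵢ), where nᵢ is the stratum total.
Stratum 1 (Non-smokers): n = 2490; a·d/n = 145·1643/2490 = 95.6767; b·c/n = 44·658/2490 = 11.6273
Stratum 2 (Smokers): n = 4991; a·d/n = 428·2781/4991 = 238.4829; b·c/n = 1540·242/4991 = 74.6704
OR_MH = (95.6767 + 238.4829) / (11.6273 + 74.6704) = 334.1596 / 86.2977 = 3.87217

3.87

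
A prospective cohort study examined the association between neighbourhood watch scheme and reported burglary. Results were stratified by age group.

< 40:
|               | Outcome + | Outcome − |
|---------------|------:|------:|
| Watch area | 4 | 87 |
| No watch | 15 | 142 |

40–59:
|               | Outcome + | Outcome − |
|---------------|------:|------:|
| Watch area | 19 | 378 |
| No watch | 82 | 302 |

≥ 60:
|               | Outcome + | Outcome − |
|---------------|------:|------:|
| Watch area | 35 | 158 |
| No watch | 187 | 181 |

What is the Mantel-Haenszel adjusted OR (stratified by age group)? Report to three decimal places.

OR_MH = Σ(aᵢdᵢ/nᵢ) / Σ(bᵢcᵢ/nᵢ), where nᵢ is the stratum total.
Stratum 1 (< 40): n = 248; a·d/n = 4·142/248 = 2.2903; b·c/n = 87·15/248 = 5.2621
Stratum 2 (40–59): n = 781; a·d/n = 19·302/781 = 7.3470; b·c/n = 378·82/781 = 39.6876
Stratum 3 (≥ 60): n = 561; a·d/n = 35·181/561 = 11.2923; b·c/n = 158·187/561 = 52.6667
OR_MH = (2.2903 + 7.3470 + 11.2923) / (5.2621 + 39.6876 + 52.6667) = 20.9296 / 97.6163 = 0.21441

0.214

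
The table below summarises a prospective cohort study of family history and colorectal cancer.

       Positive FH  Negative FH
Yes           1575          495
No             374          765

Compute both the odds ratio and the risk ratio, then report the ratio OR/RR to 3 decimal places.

3.164

Reading the table with exposure as columns: a = 1575 (Positive FH, case), b = 374 (Positive FH, non-case), c = 495 (Negative FH, case), d = 765.
OR = (1575·765)/(374·495) = 1204875/185130 = 6.50826
Risk in exposed = 1575/1949 = 0.80811; risk in unexposed = 495/1260 = 0.39286; RR = 2.05700
OR/RR = 6.50826 / 2.05700 = 3.16396
The outcome is not rare, so the OR lies further from 1 than the RR.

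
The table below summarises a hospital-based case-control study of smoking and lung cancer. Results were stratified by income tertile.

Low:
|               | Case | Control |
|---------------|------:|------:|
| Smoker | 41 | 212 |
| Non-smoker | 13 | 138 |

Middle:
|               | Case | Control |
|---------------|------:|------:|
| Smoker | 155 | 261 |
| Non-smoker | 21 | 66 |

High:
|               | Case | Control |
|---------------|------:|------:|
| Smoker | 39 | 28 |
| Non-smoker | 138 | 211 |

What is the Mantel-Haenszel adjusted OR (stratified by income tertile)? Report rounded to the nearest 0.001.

2.004

OR_MH = Σ(aᵢdᵢ/nᵢ) / Σ(bᵢcᵢ/nᵢ), where nᵢ is the stratum total.
Stratum 1 (Low): n = 404; a·d/n = 41·138/404 = 14.0050; b·c/n = 212·13/404 = 6.8218
Stratum 2 (Middle): n = 503; a·d/n = 155·66/503 = 20.3380; b·c/n = 261·21/503 = 10.8966
Stratum 3 (High): n = 416; a·d/n = 39·211/416 = 19.7812; b·c/n = 28·138/416 = 9.2885
OR_MH = (14.0050 + 20.3380 + 19.7812) / (6.8218 + 10.8966 + 9.2885) = 54.1242 / 27.0069 = 2.00409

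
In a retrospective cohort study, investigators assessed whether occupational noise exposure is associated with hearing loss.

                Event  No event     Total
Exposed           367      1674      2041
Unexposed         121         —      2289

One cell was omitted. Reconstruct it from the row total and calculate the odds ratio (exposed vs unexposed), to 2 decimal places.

3.93

The missing cell is in the unexposed row: 2289 − 121 = 2168.
So a = 367, b = 1674, c = 121, d = 2168.
OR = (a·d)/(b·c) = (367 × 2168) / (1674 × 121) = 795656 / 202554 = 3.92812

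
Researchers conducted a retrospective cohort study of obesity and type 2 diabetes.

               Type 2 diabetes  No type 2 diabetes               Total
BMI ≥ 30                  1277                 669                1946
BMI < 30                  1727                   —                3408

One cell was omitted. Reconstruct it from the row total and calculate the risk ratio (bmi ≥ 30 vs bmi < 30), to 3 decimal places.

The missing cell is in the unexposed row: 3408 − 1727 = 1681.
So a = 1277, b = 669, c = 1727, d = 1681.
RR = [a/(a+b)] / [c/(c+d)] = (1277/1946) / (1727/3408) = 0.65622/0.50675 = 1.29496

1.295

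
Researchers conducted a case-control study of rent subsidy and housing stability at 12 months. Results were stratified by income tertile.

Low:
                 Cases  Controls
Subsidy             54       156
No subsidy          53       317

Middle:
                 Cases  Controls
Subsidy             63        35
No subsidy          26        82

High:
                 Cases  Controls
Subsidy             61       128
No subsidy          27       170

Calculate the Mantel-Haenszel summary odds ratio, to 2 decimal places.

OR_MH = Σ(aᵢdᵢ/nᵢ) / Σ(bᵢcᵢ/nᵢ), where nᵢ is the stratum total.
Stratum 1 (Low): n = 580; a·d/n = 54·317/580 = 29.5138; b·c/n = 156·53/580 = 14.2552
Stratum 2 (Middle): n = 206; a·d/n = 63·82/206 = 25.0777; b·c/n = 35·26/206 = 4.4175
Stratum 3 (High): n = 386; a·d/n = 61·170/386 = 26.8653; b·c/n = 128·27/386 = 8.9534
OR_MH = (29.5138 + 25.0777 + 26.8653) / (14.2552 + 4.4175 + 8.9534) = 81.4567 / 27.6260 = 2.94855

2.95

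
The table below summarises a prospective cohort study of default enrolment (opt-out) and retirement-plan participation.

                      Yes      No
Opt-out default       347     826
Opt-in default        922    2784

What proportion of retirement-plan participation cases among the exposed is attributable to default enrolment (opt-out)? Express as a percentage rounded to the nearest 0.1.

Cells: a = 347, b = 826, c = 922, d = 2784.
Risk in exposed = 347/1173 = 0.29582; risk in unexposed = 922/3706 = 0.24879.
RR = 0.29582/0.24879 = 1.18907
AR% = (RR − 1)/RR × 100 = (1.18907 − 1)/1.18907 × 100 = 15.9004%

15.9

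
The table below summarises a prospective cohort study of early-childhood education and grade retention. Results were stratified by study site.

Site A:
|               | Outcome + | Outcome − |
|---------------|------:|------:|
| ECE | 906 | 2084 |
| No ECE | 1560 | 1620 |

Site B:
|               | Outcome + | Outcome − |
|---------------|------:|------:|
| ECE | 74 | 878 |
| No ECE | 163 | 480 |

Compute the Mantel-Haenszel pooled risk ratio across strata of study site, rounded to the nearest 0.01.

0.58

RR_MH = Σ(aᵢ·n₀ᵢ/nᵢ) / Σ(cᵢ·n₁ᵢ/nᵢ), with n₁ᵢ = aᵢ+bᵢ (exposed), n₀ᵢ = cᵢ+dᵢ (unexposed), nᵢ = n₁ᵢ+n₀ᵢ.
Stratum 1 (Site A): n₁ = 2990, n₀ = 3180, n = 6170; a·n₀/n = 906·3180/6170 = 466.9498; c·n₁/n = 1560·2990/6170 = 755.9806
Stratum 2 (Site B): n₁ = 952, n₀ = 643, n = 1595; a·n₀/n = 74·643/1595 = 29.8320; c·n₁/n = 163·952/1595 = 97.2890
RR_MH = (466.9498 + 29.8320) / (755.9806 + 97.2890) = 496.7817 / 853.2696 = 0.58221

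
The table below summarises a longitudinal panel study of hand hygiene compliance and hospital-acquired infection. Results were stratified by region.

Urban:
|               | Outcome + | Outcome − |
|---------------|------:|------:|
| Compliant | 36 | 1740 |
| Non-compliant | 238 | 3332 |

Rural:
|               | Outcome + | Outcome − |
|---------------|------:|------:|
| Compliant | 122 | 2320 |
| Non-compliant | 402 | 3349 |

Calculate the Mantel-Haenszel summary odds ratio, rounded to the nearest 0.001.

0.388

OR_MH = Σ(aᵢdᵢ/nᵢ) / Σ(bᵢcᵢ/nᵢ), where nᵢ is the stratum total.
Stratum 1 (Urban): n = 5346; a·d/n = 36·3332/5346 = 22.4377; b·c/n = 1740·238/5346 = 77.4635
Stratum 2 (Rural): n = 6193; a·d/n = 122·3349/6193 = 65.9742; b·c/n = 2320·402/6193 = 150.5958
OR_MH = (22.4377 + 65.9742) / (77.4635 + 150.5958) = 88.4119 / 228.0594 = 0.38767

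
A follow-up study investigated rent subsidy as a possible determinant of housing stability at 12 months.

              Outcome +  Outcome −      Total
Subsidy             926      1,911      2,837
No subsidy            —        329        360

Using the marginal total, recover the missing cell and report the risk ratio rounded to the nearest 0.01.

The missing cell is in the unexposed row: 360 − 329 = 31.
So a = 926, b = 1911, c = 31, d = 329.
RR = [a/(a+b)] / [c/(c+d)] = (926/2837) / (31/360) = 0.32640/0.08611 = 3.79046

3.79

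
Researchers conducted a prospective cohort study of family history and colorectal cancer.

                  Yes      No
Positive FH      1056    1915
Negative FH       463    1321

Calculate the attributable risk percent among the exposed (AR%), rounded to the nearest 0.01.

Cells: a = 1056, b = 1915, c = 463, d = 1321.
Risk in exposed = 1056/2971 = 0.35544; risk in unexposed = 463/1784 = 0.25953.
RR = 0.35544/0.25953 = 1.36954
AR% = (RR − 1)/RR × 100 = (1.36954 − 1)/1.36954 × 100 = 26.9829%

26.98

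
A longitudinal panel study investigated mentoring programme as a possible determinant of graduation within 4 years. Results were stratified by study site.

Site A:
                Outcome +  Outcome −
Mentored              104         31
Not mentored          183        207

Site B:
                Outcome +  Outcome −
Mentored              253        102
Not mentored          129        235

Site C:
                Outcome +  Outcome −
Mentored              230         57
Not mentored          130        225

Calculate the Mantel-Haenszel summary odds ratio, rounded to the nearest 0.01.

5.03

OR_MH = Σ(aᵢdᵢ/nᵢ) / Σ(bᵢcᵢ/nᵢ), where nᵢ is the stratum total.
Stratum 1 (Site A): n = 525; a·d/n = 104·207/525 = 41.0057; b·c/n = 31·183/525 = 10.8057
Stratum 2 (Site B): n = 719; a·d/n = 253·235/719 = 82.6912; b·c/n = 102·129/719 = 18.3004
Stratum 3 (Site C): n = 642; a·d/n = 230·225/642 = 80.6075; b·c/n = 57·130/642 = 11.5421
OR_MH = (41.0057 + 82.6912 + 80.6075) / (10.8057 + 18.3004 + 11.5421) = 204.3044 / 40.6482 = 5.02616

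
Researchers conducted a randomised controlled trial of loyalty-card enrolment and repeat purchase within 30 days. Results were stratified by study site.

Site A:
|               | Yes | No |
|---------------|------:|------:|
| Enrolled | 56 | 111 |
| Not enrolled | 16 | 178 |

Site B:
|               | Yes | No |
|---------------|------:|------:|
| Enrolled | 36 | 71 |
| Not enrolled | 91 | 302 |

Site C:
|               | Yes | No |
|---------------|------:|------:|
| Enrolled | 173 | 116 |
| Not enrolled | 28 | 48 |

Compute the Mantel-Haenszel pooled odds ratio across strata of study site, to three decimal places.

OR_MH = Σ(aᵢdᵢ/nᵢ) / Σ(bᵢcᵢ/nᵢ), where nᵢ is the stratum total.
Stratum 1 (Site A): n = 361; a·d/n = 56·178/361 = 27.6122; b·c/n = 111·16/361 = 4.9197
Stratum 2 (Site B): n = 500; a·d/n = 36·302/500 = 21.7440; b·c/n = 71·91/500 = 12.9220
Stratum 3 (Site C): n = 365; a·d/n = 173·48/365 = 22.7507; b·c/n = 116·28/365 = 8.8986
OR_MH = (27.6122 + 21.7440 + 22.7507) / (4.9197 + 12.9220 + 8.8986) = 72.1069 / 26.7403 = 2.69656

2.697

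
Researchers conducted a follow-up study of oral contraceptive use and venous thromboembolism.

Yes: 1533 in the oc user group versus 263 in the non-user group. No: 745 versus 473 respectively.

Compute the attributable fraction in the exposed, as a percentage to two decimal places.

46.90

From the description: a = 1533, b = 745, c = 263, d = 473.
Risk in exposed = 1533/2278 = 0.67296; risk in unexposed = 263/736 = 0.35734.
RR = 0.67296/0.35734 = 1.88326
AR% = (RR − 1)/RR × 100 = (1.88326 − 1)/1.88326 × 100 = 46.9006%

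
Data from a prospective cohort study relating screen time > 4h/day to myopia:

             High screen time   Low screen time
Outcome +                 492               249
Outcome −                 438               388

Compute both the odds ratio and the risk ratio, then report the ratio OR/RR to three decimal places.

Reading the table with exposure as columns: a = 492 (High screen time, case), b = 438 (High screen time, non-case), c = 249 (Low screen time, case), d = 388.
OR = (492·388)/(438·249) = 190896/109062 = 1.75034
Risk in exposed = 492/930 = 0.52903; risk in unexposed = 249/637 = 0.39089; RR = 1.35339
OR/RR = 1.75034 / 1.35339 = 1.29331
The outcome is not rare, so the OR lies further from 1 than the RR.

1.293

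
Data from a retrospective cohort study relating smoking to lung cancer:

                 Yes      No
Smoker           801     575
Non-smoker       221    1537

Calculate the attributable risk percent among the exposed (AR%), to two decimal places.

78.40

Cells: a = 801, b = 575, c = 221, d = 1537.
Risk in exposed = 801/1376 = 0.58212; risk in unexposed = 221/1758 = 0.12571.
RR = 0.58212/0.12571 = 4.63064
AR% = (RR − 1)/RR × 100 = (4.63064 − 1)/4.63064 × 100 = 78.4047%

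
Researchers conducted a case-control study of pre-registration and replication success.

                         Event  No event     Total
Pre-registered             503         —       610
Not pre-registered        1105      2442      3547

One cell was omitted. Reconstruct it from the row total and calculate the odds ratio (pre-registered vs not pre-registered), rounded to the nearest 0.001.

The missing cell is in the exposed row: 610 − 503 = 107.
So a = 503, b = 107, c = 1105, d = 2442.
OR = (a·d)/(b·c) = (503 × 2442) / (107 × 1105) = 1228326 / 118235 = 10.38885

10.389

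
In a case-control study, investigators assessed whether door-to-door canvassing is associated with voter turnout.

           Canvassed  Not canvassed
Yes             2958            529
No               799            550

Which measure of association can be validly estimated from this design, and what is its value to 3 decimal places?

Reading the table with exposure as columns: a = 2958 (Canvassed, case), b = 799 (Canvassed, non-case), c = 529 (Not canvassed, case), d = 550.
This is a case-control study: participants were sampled on outcome status, so risks in the source population cannot be estimated directly — relative risk is not valid here. The odds ratio is the appropriate measure.
OR = (a·d)/(b·c) = (2958 × 550) / (799 × 529) = 1626900 / 422671 = 3.84909

3.849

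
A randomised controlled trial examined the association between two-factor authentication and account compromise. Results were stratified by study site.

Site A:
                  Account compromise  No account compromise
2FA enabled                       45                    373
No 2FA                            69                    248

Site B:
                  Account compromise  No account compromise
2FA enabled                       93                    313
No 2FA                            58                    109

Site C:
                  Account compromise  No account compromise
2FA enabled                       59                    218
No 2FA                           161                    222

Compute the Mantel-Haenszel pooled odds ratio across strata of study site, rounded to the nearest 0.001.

0.440

OR_MH = Σ(aᵢdᵢ/nᵢ) / Σ(bᵢcᵢ/nᵢ), where nᵢ is the stratum total.
Stratum 1 (Site A): n = 735; a·d/n = 45·248/735 = 15.1837; b·c/n = 373·69/735 = 35.0163
Stratum 2 (Site B): n = 573; a·d/n = 93·109/573 = 17.6911; b·c/n = 313·58/573 = 31.6824
Stratum 3 (Site C): n = 660; a·d/n = 59·222/660 = 19.8455; b·c/n = 218·161/660 = 53.1788
OR_MH = (15.1837 + 17.6911 + 19.8455) / (35.0163 + 31.6824 + 53.1788) = 52.7202 / 119.8775 = 0.43978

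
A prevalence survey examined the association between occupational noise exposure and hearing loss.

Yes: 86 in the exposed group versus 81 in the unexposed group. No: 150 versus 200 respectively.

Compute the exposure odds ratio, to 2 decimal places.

1.42

From the description: a = 86, b = 150, c = 81, d = 200.
OR = (a·d)/(b·c) = (86 × 200) / (150 × 81) = 17200 / 12150 = 1.41564
The odds of hearing loss are about 1.42 times as high in the exposed group.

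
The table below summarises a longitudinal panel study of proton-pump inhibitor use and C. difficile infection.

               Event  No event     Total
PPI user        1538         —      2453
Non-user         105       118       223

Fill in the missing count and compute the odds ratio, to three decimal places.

The missing cell is in the exposed row: 2453 − 1538 = 915.
So a = 1538, b = 915, c = 105, d = 118.
OR = (a·d)/(b·c) = (1538 × 118) / (915 × 105) = 181484 / 96075 = 1.88898

1.889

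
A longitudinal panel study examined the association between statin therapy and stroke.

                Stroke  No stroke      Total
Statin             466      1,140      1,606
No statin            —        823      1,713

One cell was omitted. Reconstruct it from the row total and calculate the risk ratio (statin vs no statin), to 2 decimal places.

0.56

The missing cell is in the unexposed row: 1713 − 823 = 890.
So a = 466, b = 1140, c = 890, d = 823.
RR = [a/(a+b)] / [c/(c+d)] = (466/1606) / (890/1713) = 0.29016/0.51956 = 0.55848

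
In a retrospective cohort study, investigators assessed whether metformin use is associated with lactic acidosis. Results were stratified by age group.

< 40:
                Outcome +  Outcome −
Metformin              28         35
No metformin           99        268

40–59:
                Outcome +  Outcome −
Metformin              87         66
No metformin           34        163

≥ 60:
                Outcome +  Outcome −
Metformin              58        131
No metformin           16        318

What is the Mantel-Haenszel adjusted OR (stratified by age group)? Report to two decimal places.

5.05

OR_MH = Σ(aᵢdᵢ/nᵢ) / Σ(bᵢcᵢ/nᵢ), where nᵢ is the stratum total.
Stratum 1 (< 40): n = 430; a·d/n = 28·268/430 = 17.4512; b·c/n = 35·99/430 = 8.0581
Stratum 2 (40–59): n = 350; a·d/n = 87·163/350 = 40.5171; b·c/n = 66·34/350 = 6.4114
Stratum 3 (≥ 60): n = 523; a·d/n = 58·318/523 = 35.2658; b·c/n = 131·16/523 = 4.0076
OR_MH = (17.4512 + 40.5171 + 35.2658) / (8.0581 + 6.4114 + 4.0076) = 93.2341 / 18.4772 = 5.04589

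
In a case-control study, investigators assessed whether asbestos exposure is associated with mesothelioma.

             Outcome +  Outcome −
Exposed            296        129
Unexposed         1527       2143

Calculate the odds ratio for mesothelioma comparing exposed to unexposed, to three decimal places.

Cells: a = 296, b = 129, c = 1527, d = 2143.
OR = (a·d)/(b·c) = (296 × 2143) / (129 × 1527) = 634328 / 196983 = 3.22022
The odds of mesothelioma are about 3.22 times as high in the exposed group.

3.220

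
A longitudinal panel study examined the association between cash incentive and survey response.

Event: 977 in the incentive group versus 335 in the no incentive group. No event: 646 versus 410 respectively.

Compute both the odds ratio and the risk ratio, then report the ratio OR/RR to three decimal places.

From the description: a = 977, b = 646, c = 335, d = 410.
OR = (977·410)/(646·335) = 400570/216410 = 1.85098
Risk in exposed = 977/1623 = 0.60197; risk in unexposed = 335/745 = 0.44966; RR = 1.33871
OR/RR = 1.85098 / 1.33871 = 1.38265
The outcome is not rare, so the OR lies further from 1 than the RR.

1.383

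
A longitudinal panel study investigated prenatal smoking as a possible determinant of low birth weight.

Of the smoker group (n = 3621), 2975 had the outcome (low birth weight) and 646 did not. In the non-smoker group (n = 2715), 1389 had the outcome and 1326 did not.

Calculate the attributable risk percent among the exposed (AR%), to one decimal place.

37.7

From the description: a = 2975, b = 646, c = 1389, d = 1326.
Risk in exposed = 2975/3621 = 0.82160; risk in unexposed = 1389/2715 = 0.51160.
RR = 0.82160/0.51160 = 1.60593
AR% = (RR − 1)/RR × 100 = (1.60593 − 1)/1.60593 × 100 = 37.7307%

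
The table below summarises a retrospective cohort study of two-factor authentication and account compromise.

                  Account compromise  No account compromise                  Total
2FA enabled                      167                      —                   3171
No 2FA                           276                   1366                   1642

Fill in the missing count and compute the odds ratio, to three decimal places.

The missing cell is in the exposed row: 3171 − 167 = 3004.
So a = 167, b = 3004, c = 276, d = 1366.
OR = (a·d)/(b·c) = (167 × 1366) / (3004 × 276) = 228122 / 829104 = 0.27514

0.275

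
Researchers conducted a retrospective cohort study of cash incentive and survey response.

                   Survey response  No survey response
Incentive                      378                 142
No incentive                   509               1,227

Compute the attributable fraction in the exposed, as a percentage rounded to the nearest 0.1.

Cells: a = 378, b = 142, c = 509, d = 1227.
Risk in exposed = 378/520 = 0.72692; risk in unexposed = 509/1736 = 0.29320.
RR = 0.72692/0.29320 = 2.47925
AR% = (RR − 1)/RR × 100 = (2.47925 − 1)/2.47925 × 100 = 59.6652%

59.7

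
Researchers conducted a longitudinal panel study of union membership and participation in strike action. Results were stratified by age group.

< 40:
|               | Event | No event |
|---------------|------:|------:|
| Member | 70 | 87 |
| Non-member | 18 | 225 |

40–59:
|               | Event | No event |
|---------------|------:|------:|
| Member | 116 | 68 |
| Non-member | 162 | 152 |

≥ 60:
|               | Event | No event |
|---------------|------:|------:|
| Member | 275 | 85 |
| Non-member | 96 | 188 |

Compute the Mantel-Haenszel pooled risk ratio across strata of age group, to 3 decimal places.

RR_MH = Σ(aᵢ·n₀ᵢ/nᵢ) / Σ(cᵢ·n₁ᵢ/nᵢ), with n₁ᵢ = aᵢ+bᵢ (exposed), n₀ᵢ = cᵢ+dᵢ (unexposed), nᵢ = n₁ᵢ+n₀ᵢ.
Stratum 1 (< 40): n₁ = 157, n₀ = 243, n = 400; a·n₀/n = 70·243/400 = 42.5250; c·n₁/n = 18·157/400 = 7.0650
Stratum 2 (40–59): n₁ = 184, n₀ = 314, n = 498; a·n₀/n = 116·314/498 = 73.1406; c·n₁/n = 162·184/498 = 59.8554
Stratum 3 (≥ 60): n₁ = 360, n₀ = 284, n = 644; a·n₀/n = 275·284/644 = 121.2733; c·n₁/n = 96·360/644 = 53.6646
RR_MH = (42.5250 + 73.1406 + 121.2733) / (7.0650 + 59.8554 + 53.6646) = 236.9389 / 120.5850 = 1.96491

1.965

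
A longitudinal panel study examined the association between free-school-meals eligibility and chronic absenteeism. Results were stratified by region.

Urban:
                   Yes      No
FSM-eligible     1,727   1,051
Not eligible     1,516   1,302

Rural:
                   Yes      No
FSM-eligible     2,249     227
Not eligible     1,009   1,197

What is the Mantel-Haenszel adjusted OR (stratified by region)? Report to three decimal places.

OR_MH = Σ(aᵢdᵢ/nᵢ) / Σ(bᵢcᵢ/nᵢ), where nᵢ is the stratum total.
Stratum 1 (Urban): n = 5596; a·d/n = 1727·1302/5596 = 401.8145; b·c/n = 1051·1516/5596 = 284.7241
Stratum 2 (Rural): n = 4682; a·d/n = 2249·1197/4682 = 574.9793; b·c/n = 227·1009/4682 = 48.9199
OR_MH = (401.8145 + 574.9793) / (284.7241 + 48.9199) = 976.7938 / 333.6440 = 2.92765

2.928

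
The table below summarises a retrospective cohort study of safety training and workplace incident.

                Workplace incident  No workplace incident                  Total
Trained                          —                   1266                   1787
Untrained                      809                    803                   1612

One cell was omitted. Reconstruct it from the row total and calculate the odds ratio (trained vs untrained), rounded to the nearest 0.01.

0.41

The missing cell is in the exposed row: 1787 − 1266 = 521.
So a = 521, b = 1266, c = 809, d = 803.
OR = (a·d)/(b·c) = (521 × 803) / (1266 × 809) = 418363 / 1024194 = 0.40848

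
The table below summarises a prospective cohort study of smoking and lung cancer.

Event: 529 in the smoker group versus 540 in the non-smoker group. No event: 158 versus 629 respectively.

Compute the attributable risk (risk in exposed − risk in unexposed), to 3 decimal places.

From the description: a = 529, b = 158, c = 540, d = 629.
Risk in exposed = 529/687 = 0.770015; risk in unexposed = 540/1169 = 0.461933.
Risk difference = 0.770015 − 0.461933 = 0.308081

0.308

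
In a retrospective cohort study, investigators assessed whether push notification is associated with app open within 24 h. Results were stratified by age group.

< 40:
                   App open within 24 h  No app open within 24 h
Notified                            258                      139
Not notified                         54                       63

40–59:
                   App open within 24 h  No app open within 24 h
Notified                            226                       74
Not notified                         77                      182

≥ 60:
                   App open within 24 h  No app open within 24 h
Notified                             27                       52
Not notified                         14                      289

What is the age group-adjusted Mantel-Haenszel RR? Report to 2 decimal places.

2.15

RR_MH = Σ(aᵢ·n₀ᵢ/nᵢ) / Σ(cᵢ·n₁ᵢ/nᵢ), with n₁ᵢ = aᵢ+bᵢ (exposed), n₀ᵢ = cᵢ+dᵢ (unexposed), nᵢ = n₁ᵢ+n₀ᵢ.
Stratum 1 (< 40): n₁ = 397, n₀ = 117, n = 514; a·n₀/n = 258·117/514 = 58.7276; c·n₁/n = 54·397/514 = 41.7082
Stratum 2 (40–59): n₁ = 300, n₀ = 259, n = 559; a·n₀/n = 226·259/559 = 104.7120; c·n₁/n = 77·300/559 = 41.3238
Stratum 3 (≥ 60): n₁ = 79, n₀ = 303, n = 382; a·n₀/n = 27·303/382 = 21.4162; c·n₁/n = 14·79/382 = 2.8953
RR_MH = (58.7276 + 104.7120 + 21.4162) / (41.7082 + 41.3238 + 2.8953) = 184.8558 / 85.9273 = 2.15131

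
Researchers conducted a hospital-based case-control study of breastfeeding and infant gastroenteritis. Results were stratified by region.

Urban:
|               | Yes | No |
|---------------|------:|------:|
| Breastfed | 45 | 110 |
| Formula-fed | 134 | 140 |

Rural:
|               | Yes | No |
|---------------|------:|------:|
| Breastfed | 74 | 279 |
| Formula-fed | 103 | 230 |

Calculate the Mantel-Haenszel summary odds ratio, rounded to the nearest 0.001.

0.518

OR_MH = Σ(aᵢdᵢ/nᵢ) / Σ(bᵢcᵢ/nᵢ), where nᵢ is the stratum total.
Stratum 1 (Urban): n = 429; a·d/n = 45·140/429 = 14.6853; b·c/n = 110·134/429 = 34.3590
Stratum 2 (Rural): n = 686; a·d/n = 74·230/686 = 24.8105; b·c/n = 279·103/686 = 41.8907
OR_MH = (14.6853 + 24.8105) / (34.3590 + 41.8907) = 39.4958 / 76.2496 = 0.51798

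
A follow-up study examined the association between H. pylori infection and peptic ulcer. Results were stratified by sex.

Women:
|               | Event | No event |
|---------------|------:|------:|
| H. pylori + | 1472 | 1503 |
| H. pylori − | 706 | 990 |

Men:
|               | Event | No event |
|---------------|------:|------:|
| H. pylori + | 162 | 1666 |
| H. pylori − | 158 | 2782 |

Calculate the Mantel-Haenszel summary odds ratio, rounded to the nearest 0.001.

OR_MH = Σ(aᵢdᵢ/nᵢ) / Σ(bᵢcᵢ/nᵢ), where nᵢ is the stratum total.
Stratum 1 (Women): n = 4671; a·d/n = 1472·990/4671 = 311.9846; b·c/n = 1503·706/4671 = 227.1715
Stratum 2 (Men): n = 4768; a·d/n = 162·2782/4768 = 94.5227; b·c/n = 1666·158/4768 = 55.2072
OR_MH = (311.9846 + 94.5227) / (227.1715 + 55.2072) = 406.5072 / 282.3787 = 1.43958

1.440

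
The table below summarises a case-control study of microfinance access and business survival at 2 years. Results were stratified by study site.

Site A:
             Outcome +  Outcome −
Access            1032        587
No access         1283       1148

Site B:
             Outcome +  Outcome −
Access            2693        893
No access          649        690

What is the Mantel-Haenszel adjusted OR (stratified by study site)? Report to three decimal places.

OR_MH = Σ(aᵢdᵢ/nᵢ) / Σ(bᵢcᵢ/nᵢ), where nᵢ is the stratum total.
Stratum 1 (Site A): n = 4050; a·d/n = 1032·1148/4050 = 292.5274; b·c/n = 587·1283/4050 = 185.9558
Stratum 2 (Site B): n = 4925; a·d/n = 2693·690/4925 = 377.2934; b·c/n = 893·649/4925 = 117.6765
OR_MH = (292.5274 + 377.2934) / (185.9558 + 117.6765) = 669.8208 / 303.6324 = 2.20603

2.206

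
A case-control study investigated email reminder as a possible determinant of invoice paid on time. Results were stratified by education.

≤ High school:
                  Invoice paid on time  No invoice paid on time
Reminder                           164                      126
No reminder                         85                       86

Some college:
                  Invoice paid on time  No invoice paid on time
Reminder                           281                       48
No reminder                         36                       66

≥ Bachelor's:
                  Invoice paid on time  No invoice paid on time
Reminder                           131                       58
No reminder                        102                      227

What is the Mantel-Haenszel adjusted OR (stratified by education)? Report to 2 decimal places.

3.39

OR_MH = Σ(aᵢdᵢ/nᵢ) / Σ(bᵢcᵢ/nᵢ), where nᵢ is the stratum total.
Stratum 1 (≤ High school): n = 461; a·d/n = 164·86/461 = 30.5944; b·c/n = 126·85/461 = 23.2321
Stratum 2 (Some college): n = 431; a·d/n = 281·66/431 = 43.0302; b·c/n = 48·36/431 = 4.0093
Stratum 3 (≥ Bachelor's): n = 518; a·d/n = 131·227/518 = 57.4073; b·c/n = 58·102/518 = 11.4208
OR_MH = (30.5944 + 43.0302 + 57.4073) / (23.2321 + 4.0093 + 11.4208) = 131.0319 / 38.6622 = 3.38914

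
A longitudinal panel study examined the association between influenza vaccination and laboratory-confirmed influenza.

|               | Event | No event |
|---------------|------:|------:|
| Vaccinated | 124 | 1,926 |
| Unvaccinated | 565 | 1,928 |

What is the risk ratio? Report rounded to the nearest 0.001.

0.267

Cells: a = 124, b = 1926, c = 565, d = 1928.
Risk in exposed = 124/2050 = 0.06049; risk in unexposed = 565/2493 = 0.22663.
RR = 0.06049 / 0.22663 = 0.26690
The risk is 73% lower among the exposed than among the unexposed.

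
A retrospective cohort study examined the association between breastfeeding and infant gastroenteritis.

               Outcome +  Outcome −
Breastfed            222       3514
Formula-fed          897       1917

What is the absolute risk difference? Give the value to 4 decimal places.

-0.2593

Cells: a = 222, b = 3514, c = 897, d = 1917.
Risk in exposed = 222/3736 = 0.059422; risk in unexposed = 897/2814 = 0.318763.
Risk difference = 0.059422 − 0.318763 = -0.259341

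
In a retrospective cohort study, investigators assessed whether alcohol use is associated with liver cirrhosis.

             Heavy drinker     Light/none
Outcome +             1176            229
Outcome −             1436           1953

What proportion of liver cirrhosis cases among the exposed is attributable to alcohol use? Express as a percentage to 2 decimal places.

Reading the table with exposure as columns: a = 1176 (Heavy drinker, case), b = 1436 (Heavy drinker, non-case), c = 229 (Light/none, case), d = 1953.
Risk in exposed = 1176/2612 = 0.45023; risk in unexposed = 229/2182 = 0.10495.
RR = 0.45023/0.10495 = 4.28996
AR% = (RR − 1)/RR × 100 = (4.28996 − 1)/4.28996 × 100 = 76.6898%

76.69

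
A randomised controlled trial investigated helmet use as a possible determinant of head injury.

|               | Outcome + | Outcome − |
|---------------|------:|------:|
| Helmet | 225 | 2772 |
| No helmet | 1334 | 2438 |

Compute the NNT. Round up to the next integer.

4

Risk in treated group = 225/2997 = 0.07508; risk in control = 1334/3772 = 0.35366.
Absolute risk reduction = 0.35366 − 0.07508 = 0.27858
NNT = 1 / ARR = 1 / 0.27858 = 3.590 → round up → 4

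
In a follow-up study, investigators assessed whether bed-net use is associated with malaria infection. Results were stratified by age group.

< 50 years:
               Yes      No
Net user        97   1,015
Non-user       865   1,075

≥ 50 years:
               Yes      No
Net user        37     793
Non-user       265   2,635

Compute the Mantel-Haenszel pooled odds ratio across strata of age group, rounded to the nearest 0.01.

0.18

OR_MH = Σ(aᵢdᵢ/nᵢ) / Σ(bᵢcᵢ/nᵢ), where nᵢ is the stratum total.
Stratum 1 (< 50 years): n = 3052; a·d/n = 97·1075/3052 = 34.1661; b·c/n = 1015·865/3052 = 287.6720
Stratum 2 (≥ 50 years): n = 3730; a·d/n = 37·2635/3730 = 26.1381; b·c/n = 793·265/3730 = 56.3391
OR_MH = (34.1661 + 26.1381) / (287.6720 + 56.3391) = 60.3042 / 344.0112 = 0.17530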